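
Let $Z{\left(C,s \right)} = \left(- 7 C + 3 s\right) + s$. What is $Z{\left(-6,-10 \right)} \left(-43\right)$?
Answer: $-86$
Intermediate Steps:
$Z{\left(C,s \right)} = - 7 C + 4 s$
$Z{\left(-6,-10 \right)} \left(-43\right) = \left(\left(-7\right) \left(-6\right) + 4 \left(-10\right)\right) \left(-43\right) = \left(42 - 40\right) \left(-43\right) = 2 \left(-43\right) = -86$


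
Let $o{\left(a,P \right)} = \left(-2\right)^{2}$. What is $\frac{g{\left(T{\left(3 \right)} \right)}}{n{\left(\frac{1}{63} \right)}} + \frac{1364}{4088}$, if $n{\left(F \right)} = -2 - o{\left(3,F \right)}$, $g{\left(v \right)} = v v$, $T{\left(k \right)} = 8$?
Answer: $- \frac{31681}{3066} \approx -10.333$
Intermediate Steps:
$o{\left(a,P \right)} = 4$
$g{\left(v \right)} = v^{2}$
$n{\left(F \right)} = -6$ ($n{\left(F \right)} = -2 - 4 = -6$)
$\frac{g{\left(T{\left(3 \right)} \right)}}{n{\left(\frac{1}{63} \right)}} + \frac{1364}{4088} = \frac{8^{2}}{-6} + \frac{1364}{4088} = 64 \left(- \frac{1}{6}\right) + 1364 \cdot \frac{1}{4088} = - \frac{32}{3} + \frac{341}{1022} = - \frac{31681}{3066}$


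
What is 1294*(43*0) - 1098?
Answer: -1098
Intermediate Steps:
1294*(43*0) - 1098 = 1294*0 - 1098 = 0 - 1098 = -1098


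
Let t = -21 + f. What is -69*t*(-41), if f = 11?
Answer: -28290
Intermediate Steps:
t = -10 (t = -21 + 11 = -10)
-69*t*(-41) = -69*(-10)*(-41) = 690*(-41) = -28290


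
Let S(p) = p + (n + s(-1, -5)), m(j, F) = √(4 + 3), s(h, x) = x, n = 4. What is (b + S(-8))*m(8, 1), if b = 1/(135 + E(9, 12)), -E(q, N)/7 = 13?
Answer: -395*√7/44 ≈ -23.752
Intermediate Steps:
E(q, N) = -91 (E(q, N) = -7*13 = -91)
m(j, F) = √7
b = 1/44 (b = 1/(135 - 91) = 1/44 ≈ 0.022727)
S(p) = -1 + p (S(p) = p + (4 - 5) = p - 1 = -1 + p)
(b + S(-8))*m(8, 1) = (1/44 + (-1 - 8))*√7 = (1/44 - 9)*√7 = -395*√7/44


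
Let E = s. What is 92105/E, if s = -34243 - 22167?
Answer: -18421/11282 ≈ -1.6328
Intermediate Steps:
s = -56410
E = -56410
92105/E = 92105/(-56410) = 92105*(-1/56410) = -18421/11282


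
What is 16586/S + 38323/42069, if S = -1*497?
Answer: -678709903/20908293 ≈ -32.461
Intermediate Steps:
S = -497
16586/S + 38323/42069 = 16586/(-497) + 38323/42069 = 16586*(-1/497) + 38323*(1/42069) = -16586/497 + 38323/42069 = -678709903/20908293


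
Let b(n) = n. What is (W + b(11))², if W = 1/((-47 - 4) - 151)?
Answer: 4932841/40804 ≈ 120.89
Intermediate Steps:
W = -1/202 (W = 1/(-51 - 151) = 1/(-202) = -1/202 ≈ -0.0049505)
(W + b(11))² = (-1/202 + 11)² = (2221/202)² = 4932841/40804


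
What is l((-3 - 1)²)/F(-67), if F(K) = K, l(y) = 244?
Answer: -244/67 ≈ -3.6418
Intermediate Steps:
l((-3 - 1)²)/F(-67) = 244/(-67) = 244*(-1/67) = -244/67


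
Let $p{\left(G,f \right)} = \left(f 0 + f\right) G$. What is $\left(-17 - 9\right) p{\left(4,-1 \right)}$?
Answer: $104$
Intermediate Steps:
$p{\left(G,f \right)} = G f$ ($p{\left(G,f \right)} = \left(0 + f\right) G = f G = G f$)
$\left(-17 - 9\right) p{\left(4,-1 \right)} = \left(-17 - 9\right) 4 \left(-1\right) = \left(-26\right) \left(-4\right) = 104$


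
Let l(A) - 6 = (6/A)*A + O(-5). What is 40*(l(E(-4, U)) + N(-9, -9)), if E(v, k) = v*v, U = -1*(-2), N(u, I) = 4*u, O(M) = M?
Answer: -1160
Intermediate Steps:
U = 2
E(v, k) = v²
l(A) = 7 (l(A) = 6 + ((6/A)*A - 5) = 6 + (6 - 5) = 6 + 1 = 7)
40*(l(E(-4, U)) + N(-9, -9)) = 40*(7 + 4*(-9)) = 40*(7 - 36) = 40*(-29) = -1160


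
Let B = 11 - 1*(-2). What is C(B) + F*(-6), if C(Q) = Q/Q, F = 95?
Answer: -569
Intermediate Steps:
B = 13 (B = 11 + 2 = 13)
C(Q) = 1
C(B) + F*(-6) = 1 + 95*(-6) = 1 - 570 = -569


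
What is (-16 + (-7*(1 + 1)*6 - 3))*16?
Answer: -1648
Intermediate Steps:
(-16 + (-7*(1 + 1)*6 - 3))*16 = (-16 + (-14*6 - 3))*16 = (-16 + (-7*12 - 3))*16 = (-16 + (-84 - 3))*16 = (-16 - 87)*16 = -103*16 = -1648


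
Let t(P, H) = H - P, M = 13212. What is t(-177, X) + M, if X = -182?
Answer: 13207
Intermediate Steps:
t(-177, X) + M = (-182 - 1*(-177)) + 13212 = (-182 + 177) + 13212 = -5 + 13212 = 13207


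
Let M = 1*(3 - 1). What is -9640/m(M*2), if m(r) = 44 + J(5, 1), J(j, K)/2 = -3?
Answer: -4820/19 ≈ -253.68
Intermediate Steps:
M = 2 (M = 1*2 = 2)
J(j, K) = -6 (J(j, K) = 2*(-3) = -6)
m(r) = 38 (m(r) = 44 - 6 = 38)
-9640/m(M*2) = -9640/38 = -9640*1/38 = -4820/19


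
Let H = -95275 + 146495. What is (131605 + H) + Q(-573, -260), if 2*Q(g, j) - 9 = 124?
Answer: 365783/2 ≈ 1.8289e+5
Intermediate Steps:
Q(g, j) = 133/2 (Q(g, j) = 9/2 + (1/2)*124 = 9/2 + 62 = 133/2)
H = 51220
(131605 + H) + Q(-573, -260) = (131605 + 51220) + 133/2 = 182825 + 133/2 = 365783/2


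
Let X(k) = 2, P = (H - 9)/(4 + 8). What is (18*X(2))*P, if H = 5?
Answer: -12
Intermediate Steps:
P = -⅓ (P = (5 - 9)/(4 + 8) = -4/12 = -4*1/12 = -⅓ ≈ -0.33333)
(18*X(2))*P = (18*2)*(-⅓) = 36*(-⅓) = -12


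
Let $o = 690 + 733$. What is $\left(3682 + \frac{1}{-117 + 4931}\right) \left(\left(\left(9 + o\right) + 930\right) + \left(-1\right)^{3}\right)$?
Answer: $\frac{41849076789}{4814} \approx 8.6932 \cdot 10^{6}$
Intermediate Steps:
$o = 1423$
$\left(3682 + \frac{1}{-117 + 4931}\right) \left(\left(\left(9 + o\right) + 930\right) + \left(-1\right)^{3}\right) = \left(3682 + \frac{1}{-117 + 4931}\right) \left(\left(\left(9 + 1423\right) + 930\right) + \left(-1\right)^{3}\right) = \left(3682 + \frac{1}{4814}\right) \left(\left(1432 + 930\right) - 1\right) = \left(3682 + \frac{1}{4814}\right) \left(2362 - 1\right) = \frac{17725149}{4814} \cdot 2361 = \frac{41849076789}{4814}$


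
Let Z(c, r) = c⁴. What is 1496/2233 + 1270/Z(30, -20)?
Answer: 11041781/16443000 ≈ 0.67152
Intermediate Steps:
1496/2233 + 1270/Z(30, -20) = 1496/2233 + 1270/(30⁴) = 1496*(1/2233) + 1270/810000 = 136/203 + 1270*(1/810000) = 136/203 + 127/81000 = 11041781/16443000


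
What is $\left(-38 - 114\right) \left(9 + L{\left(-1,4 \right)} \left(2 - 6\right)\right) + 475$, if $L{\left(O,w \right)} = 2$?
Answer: $323$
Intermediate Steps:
$\left(-38 - 114\right) \left(9 + L{\left(-1,4 \right)} \left(2 - 6\right)\right) + 475 = \left(-38 - 114\right) \left(9 + 2 \left(2 - 6\right)\right) + 475 = - 152 \left(9 + 2 \left(2 - 6\right)\right) + 475 = - 152 \left(9 + 2 \left(-4\right)\right) + 475 = - 152 \left(9 - 8\right) + 475 = \left(-152\right) 1 + 475 = -152 + 475 = 323$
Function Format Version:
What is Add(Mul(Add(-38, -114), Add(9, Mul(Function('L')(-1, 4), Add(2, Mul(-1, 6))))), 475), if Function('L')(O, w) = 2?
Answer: 323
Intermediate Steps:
Add(Mul(Add(-38, -114), Add(9, Mul(Function('L')(-1, 4), Add(2, Mul(-1, 6))))), 475) = Add(Mul(Add(-38, -114), Add(9, Mul(2, Add(2, Mul(-1, 6))))), 475) = Add(Mul(-152, Add(9, Mul(2, Add(2, -6)))), 475) = Add(Mul(-152, Add(9, Mul(2, -4))), 475) = Add(Mul(-152, Add(9, -8)), 475) = Add(Mul(-152, 1), 475) = Add(-152, 475) = 323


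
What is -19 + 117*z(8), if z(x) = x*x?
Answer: 7469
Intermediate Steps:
z(x) = x**2
-19 + 117*z(8) = -19 + 117*8**2 = -19 + 117*64 = -19 + 7488 = 7469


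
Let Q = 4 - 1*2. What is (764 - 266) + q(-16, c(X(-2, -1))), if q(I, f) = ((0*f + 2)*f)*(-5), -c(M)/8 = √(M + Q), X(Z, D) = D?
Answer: 578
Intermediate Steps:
Q = 2 (Q = 4 - 2 = 2)
c(M) = -8*√(2 + M) (c(M) = -8*√(M + 2) = -8*√(2 + M))
q(I, f) = -10*f (q(I, f) = ((0 + 2)*f)*(-5) = (2*f)*(-5) = -10*f)
(764 - 266) + q(-16, c(X(-2, -1))) = (764 - 266) - (-80)*√(2 - 1) = 498 - (-80)*√1 = 498 - (-80) = 498 - 10*(-8) = 498 + 80 = 578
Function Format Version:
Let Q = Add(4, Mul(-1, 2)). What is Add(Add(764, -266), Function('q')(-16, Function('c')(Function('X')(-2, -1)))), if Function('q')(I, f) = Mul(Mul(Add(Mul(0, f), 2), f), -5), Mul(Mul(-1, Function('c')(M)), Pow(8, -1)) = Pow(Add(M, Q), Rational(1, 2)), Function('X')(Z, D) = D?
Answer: 578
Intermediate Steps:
Q = 2 (Q = Add(4, -2) = 2)
Function('c')(M) = Mul(-8, Pow(Add(2, M), Rational(1, 2))) (Function('c')(M) = Mul(-8, Pow(Add(M, 2), Rational(1, 2))) = Mul(-8, Pow(Add(2, M), Rational(1, 2))))
Function('q')(I, f) = Mul(-10, f) (Function('q')(I, f) = Mul(Mul(Add(0, 2), f), -5) = Mul(Mul(2, f), -5) = Mul(-10, f))
Add(Add(764, -266), Function('q')(-16, Function('c')(Function('X')(-2, -1)))) = Add(Add(764, -266), Mul(-10, Mul(-8, Pow(Add(2, -1), Rational(1, 2))))) = Add(498, Mul(-10, Mul(-8, Pow(1, Rational(1, 2))))) = Add(498, Mul(-10, Mul(-8, 1))) = Add(498, Mul(-10, -8)) = Add(498, 80) = 578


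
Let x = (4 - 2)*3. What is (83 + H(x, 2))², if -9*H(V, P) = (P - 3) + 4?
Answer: 61504/9 ≈ 6833.8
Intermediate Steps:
x = 6 (x = 2*3 = 6)
H(V, P) = -⅑ - P/9 (H(V, P) = -((P - 3) + 4)/9 = -((-3 + P) + 4)/9 = -(1 + P)/9 = -⅑ - P/9)
(83 + H(x, 2))² = (83 + (-⅑ - ⅑*2))² = (83 + (-⅑ - 2/9))² = (83 - ⅓)² = (248/3)² = 61504/9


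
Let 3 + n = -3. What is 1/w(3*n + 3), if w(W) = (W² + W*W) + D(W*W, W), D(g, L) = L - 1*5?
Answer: 1/430 ≈ 0.0023256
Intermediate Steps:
n = -6 (n = -3 - 3 = -6)
D(g, L) = -5 + L (D(g, L) = L - 5 = -5 + L)
w(W) = -5 + W + 2*W² (w(W) = (W² + W*W) + (-5 + W) = (W² + W²) + (-5 + W) = 2*W² + (-5 + W) = -5 + W + 2*W²)
1/w(3*n + 3) = 1/(-5 + (3*(-6) + 3) + 2*(3*(-6) + 3)²) = 1/(-5 + (-18 + 3) + 2*(-18 + 3)²) = 1/(-5 - 15 + 2*(-15)²) = 1/(-5 - 15 + 2*225) = 1/(-5 - 15 + 450) = 1/430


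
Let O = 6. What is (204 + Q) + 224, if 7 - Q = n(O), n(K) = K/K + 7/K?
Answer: 2597/6 ≈ 432.83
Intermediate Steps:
n(K) = 1 + 7/K
Q = 29/6 (Q = 7 - (7 + 6)/6 = 7 - 13/6 = 29/6 ≈ 4.8333)
(204 + Q) + 224 = (204 + 29/6) + 224 = 1253/6 + 224 = 2597/6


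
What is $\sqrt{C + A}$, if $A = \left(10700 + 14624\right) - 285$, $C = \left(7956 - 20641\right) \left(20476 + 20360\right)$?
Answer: $i \sqrt{517979621} \approx 22759.0 i$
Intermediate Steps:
$C = -518004660$ ($C = \left(-12685\right) 40836 = -518004660$)
$A = 25039$ ($A = 25324 - 285 = 25039$)
$\sqrt{C + A} = \sqrt{-518004660 + 25039} = \sqrt{-517979621} = i \sqrt{517979621}$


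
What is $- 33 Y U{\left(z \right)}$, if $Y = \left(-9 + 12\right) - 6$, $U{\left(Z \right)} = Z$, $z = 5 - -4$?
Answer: $891$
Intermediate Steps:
$z = 9$ ($z = 5 + 4 = 9$)
$Y = -3$ ($Y = 3 - 6 = -3$)
$- 33 Y U{\left(z \right)} = \left(-33\right) \left(-3\right) 9 = 99 \cdot 9 = 891$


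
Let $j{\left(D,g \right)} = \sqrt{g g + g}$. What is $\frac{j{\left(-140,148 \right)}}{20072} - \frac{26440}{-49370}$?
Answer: $\frac{2644}{4937} + \frac{\sqrt{5513}}{10036} \approx 0.54295$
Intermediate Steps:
$j{\left(D,g \right)} = \sqrt{g + g^{2}}$ ($j{\left(D,g \right)} = \sqrt{g^{2} + g} = \sqrt{g + g^{2}}$)
$\frac{j{\left(-140,148 \right)}}{20072} - \frac{26440}{-49370} = \frac{\sqrt{148 \left(1 + 148\right)}}{20072} - \frac{26440}{-49370} = \sqrt{148 \cdot 149} \cdot \frac{1}{20072} - - \frac{2644}{4937} = \sqrt{22052} \cdot \frac{1}{20072} + \frac{2644}{4937} = 2 \sqrt{5513} \cdot \frac{1}{20072} + \frac{2644}{4937} = \frac{\sqrt{5513}}{10036} + \frac{2644}{4937} = \frac{2644}{4937} + \frac{\sqrt{5513}}{10036}$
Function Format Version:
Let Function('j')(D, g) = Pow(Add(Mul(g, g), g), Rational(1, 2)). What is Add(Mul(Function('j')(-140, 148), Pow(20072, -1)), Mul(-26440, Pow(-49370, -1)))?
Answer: Add(Rational(2644, 4937), Mul(Rational(1, 10036), Pow(5513, Rational(1, 2)))) ≈ 0.54295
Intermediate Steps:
Function('j')(D, g) = Pow(Add(g, Pow(g, 2)), Rational(1, 2)) (Function('j')(D, g) = Pow(Add(Pow(g, 2), g), Rational(1, 2)) = Pow(Add(g, Pow(g, 2)), Rational(1, 2)))
Add(Mul(Function('j')(-140, 148), Pow(20072, -1)), Mul(-26440, Pow(-49370, -1))) = Add(Mul(Pow(Mul(148, Add(1, 148)), Rational(1, 2)), Pow(20072, -1)), Mul(-26440, Pow(-49370, -1))) = Add(Mul(Pow(Mul(148, 149), Rational(1, 2)), Rational(1, 20072)), Mul(-26440, Rational(-1, 49370))) = Add(Mul(Pow(22052, Rational(1, 2)), Rational(1, 20072)), Rational(2644, 4937)) = Add(Mul(Mul(2, Pow(5513, Rational(1, 2))), Rational(1, 20072)), Rational(2644, 4937)) = Add(Mul(Rational(1, 10036), Pow(5513, Rational(1, 2))), Rational(2644, 4937)) = Add(Rational(2644, 4937), Mul(Rational(1, 10036), Pow(5513, Rational(1, 2))))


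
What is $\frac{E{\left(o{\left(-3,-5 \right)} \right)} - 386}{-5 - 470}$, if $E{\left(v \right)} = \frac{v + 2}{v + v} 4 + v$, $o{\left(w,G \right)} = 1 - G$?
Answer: $\frac{1132}{1425} \approx 0.79439$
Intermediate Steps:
$E{\left(v \right)} = v + \frac{2 \left(2 + v\right)}{v}$ ($E{\left(v \right)} = \frac{2 + v}{2 v} 4 + v = \frac{2 \left(2 + v\right)}{v} + v = v + \frac{2 \left(2 + v\right)}{v}$)
$\frac{E{\left(o{\left(-3,-5 \right)} \right)} - 386}{-5 - 470} = \frac{\left(2 + \left(1 - -5\right) + \frac{4}{1 - -5}\right) - 386}{-5 - 470} = \frac{\left(2 + \left(1 + 5\right) + \frac{4}{1 + 5}\right) - 386}{-475} = \left(\left(2 + 6 + \frac{4}{6}\right) - 386\right) \left(- \frac{1}{475}\right) = \left(\left(2 + 6 + 4 \cdot \frac{1}{6}\right) - 386\right) \left(- \frac{1}{475}\right) = \left(\left(2 + 6 + \frac{2}{3}\right) - 386\right) \left(- \frac{1}{475}\right) = \left(\frac{26}{3} - 386\right) \left(- \frac{1}{475}\right) = \left(- \frac{1132}{3}\right) \left(- \frac{1}{475}\right) = \frac{1132}{1425}$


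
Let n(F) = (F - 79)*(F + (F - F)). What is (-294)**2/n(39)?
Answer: -7203/130 ≈ -55.408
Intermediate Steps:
n(F) = F*(-79 + F) (n(F) = (-79 + F)*(F + 0) = (-79 + F)*F = F*(-79 + F))
(-294)**2/n(39) = (-294)**2/((39*(-79 + 39))) = 86436/((39*(-40))) = 86436/(-1560) = 86436*(-1/1560) = -7203/130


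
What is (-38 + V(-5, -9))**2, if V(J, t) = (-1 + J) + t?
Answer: 2809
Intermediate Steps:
V(J, t) = -1 + J + t
(-38 + V(-5, -9))**2 = (-38 + (-1 - 5 - 9))**2 = (-38 - 15)**2 = (-53)**2 = 2809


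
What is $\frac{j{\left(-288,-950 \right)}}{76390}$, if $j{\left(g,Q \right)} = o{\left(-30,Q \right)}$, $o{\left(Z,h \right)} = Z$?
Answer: $- \frac{3}{7639} \approx -0.00039272$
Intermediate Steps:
$j{\left(g,Q \right)} = -30$
$\frac{j{\left(-288,-950 \right)}}{76390} = - \frac{30}{76390} = \left(-30\right) \frac{1}{76390} = - \frac{3}{7639}$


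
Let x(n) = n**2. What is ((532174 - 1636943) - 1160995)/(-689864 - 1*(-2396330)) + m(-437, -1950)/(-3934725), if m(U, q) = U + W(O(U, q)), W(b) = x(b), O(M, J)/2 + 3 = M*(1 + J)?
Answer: -275086577809413981/373026357325 ≈ -7.3745e+5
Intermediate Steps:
O(M, J) = -6 + 2*M*(1 + J) (O(M, J) = -6 + 2*(M*(1 + J)) = -6 + 2*M*(1 + J))
W(b) = b**2
m(U, q) = U + (-6 + 2*U + 2*U*q)**2 (m(U, q) = U + (-6 + 2*U + 2*q*U)**2 = U + (-6 + 2*U + 2*U*q)**2)
((532174 - 1636943) - 1160995)/(-689864 - 1*(-2396330)) + m(-437, -1950)/(-3934725) = ((532174 - 1636943) - 1160995)/(-689864 - 1*(-2396330)) + (-437 + 4*(-3 - 437 - 437*(-1950))**2)/(-3934725) = (-1104769 - 1160995)/(-689864 + 2396330) + (-437 + 4*(-3 - 437 + 852150)**2)*(-1/3934725) = -2265764/1706466 + (-437 + 4*851710**2)*(-1/3934725) = -2265764*1/1706466 + (-437 + 4*725409924100)*(-1/3934725) = -1132882/853233 + (-437 + 2901639696400)*(-1/3934725) = -1132882/853233 + 2901639695963*(-1/3934725) = -1132882/853233 - 2901639695963/3934725 = -275086577809413981/373026357325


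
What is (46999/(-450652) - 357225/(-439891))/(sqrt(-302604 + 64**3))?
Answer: -140309723591*I*sqrt(35)/235902933129080 ≈ -0.0035187*I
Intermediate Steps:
(46999/(-450652) - 357225/(-439891))/(sqrt(-302604 + 64**3)) = (46999*(-1/450652) - 357225*(-1/439891))/(sqrt(-302604 + 262144)) = (-46999/450652 + 357225/439891)/(sqrt(-40460)) = 140309723591/(198237758932*((34*I*sqrt(35)))) = 140309723591*(-I*sqrt(35)/1190)/198237758932 = -140309723591*I*sqrt(35)/235902933129080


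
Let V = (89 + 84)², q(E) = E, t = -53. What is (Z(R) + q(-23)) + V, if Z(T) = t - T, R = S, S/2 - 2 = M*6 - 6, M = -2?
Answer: 29885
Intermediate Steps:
S = -32 (S = 4 + 2*(-2*6 - 6) = 4 + 2*(-12 - 6) = 4 + 2*(-18) = 4 - 36 = -32)
R = -32
V = 29929 (V = 173² = 29929)
Z(T) = -53 - T
(Z(R) + q(-23)) + V = ((-53 - 1*(-32)) - 23) + 29929 = ((-53 + 32) - 23) + 29929 = (-21 - 23) + 29929 = -44 + 29929 = 29885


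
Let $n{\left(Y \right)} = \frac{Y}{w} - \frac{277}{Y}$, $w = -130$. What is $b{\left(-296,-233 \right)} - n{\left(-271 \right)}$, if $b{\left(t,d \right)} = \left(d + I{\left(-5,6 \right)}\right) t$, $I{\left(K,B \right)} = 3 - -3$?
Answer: $\frac{2367064709}{35230} \approx 67189.0$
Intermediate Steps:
$I{\left(K,B \right)} = 6$ ($I{\left(K,B \right)} = 3 + 3 = 6$)
$b{\left(t,d \right)} = t \left(6 + d\right)$ ($b{\left(t,d \right)} = \left(d + 6\right) t = \left(6 + d\right) t = t \left(6 + d\right)$)
$n{\left(Y \right)} = - \frac{277}{Y} - \frac{Y}{130}$ ($n{\left(Y \right)} = \frac{Y}{-130} - \frac{277}{Y} = Y \left(- \frac{1}{130}\right) - \frac{277}{Y} = - \frac{Y}{130} - \frac{277}{Y} = - \frac{277}{Y} - \frac{Y}{130}$)
$b{\left(-296,-233 \right)} - n{\left(-271 \right)} = - 296 \left(6 - 233\right) - \left(- \frac{277}{-271} - - \frac{271}{130}\right) = \left(-296\right) \left(-227\right) - \left(\left(-277\right) \left(- \frac{1}{271}\right) + \frac{271}{130}\right) = 67192 - \left(\frac{277}{271} + \frac{271}{130}\right) = 67192 - \frac{109451}{35230} = \frac{2367064709}{35230}$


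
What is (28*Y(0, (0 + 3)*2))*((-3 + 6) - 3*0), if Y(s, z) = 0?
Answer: 0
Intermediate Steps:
(28*Y(0, (0 + 3)*2))*((-3 + 6) - 3*0) = (28*0)*((-3 + 6) - 3*0) = 0*(3 + 0) = 0*3 = 0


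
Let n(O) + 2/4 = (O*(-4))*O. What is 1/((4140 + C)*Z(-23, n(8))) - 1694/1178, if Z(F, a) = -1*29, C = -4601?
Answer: -11322954/7874341 ≈ -1.4380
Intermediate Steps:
n(O) = -½ - 4*O² (n(O) = -½ + (O*(-4))*O = -½ + (-4*O)*O = -½ - 4*O²)
Z(F, a) = -29
1/((4140 + C)*Z(-23, n(8))) - 1694/1178 = 1/((4140 - 4601)*(-29)) - 1694/1178 = -1/29/(-461) - 1694*1/1178 = -1/461*(-1/29) - 847/589 = 1/13369 - 847/589 = -11322954/7874341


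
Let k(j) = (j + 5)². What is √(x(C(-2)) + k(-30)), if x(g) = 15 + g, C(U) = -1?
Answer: 3*√71 ≈ 25.278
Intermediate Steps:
k(j) = (5 + j)²
√(x(C(-2)) + k(-30)) = √((15 - 1) + (5 - 30)²) = √(14 + (-25)²) = √(14 + 625) = √639 = 3*√71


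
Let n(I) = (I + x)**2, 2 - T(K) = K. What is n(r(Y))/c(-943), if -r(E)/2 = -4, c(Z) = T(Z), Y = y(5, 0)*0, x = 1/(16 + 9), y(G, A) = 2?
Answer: 4489/65625 ≈ 0.068404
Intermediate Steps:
x = 1/25 ≈ 0.040000
T(K) = 2 - K
Y = 0 (Y = 2*0 = 0)
c(Z) = 2 - Z
r(E) = 8 (r(E) = -2*(-4) = 8)
n(I) = (1/25 + I)**2 (n(I) = (I + 1/25)**2 = (1/25 + I)**2)
n(r(Y))/c(-943) = ((1 + 25*8)**2/625)/(2 - 1*(-943)) = ((1 + 200)**2/625)/(2 + 943) = ((1/625)*201**2)/945 = ((1/625)*40401)*(1/945) = (40401/625)*(1/945) = 4489/65625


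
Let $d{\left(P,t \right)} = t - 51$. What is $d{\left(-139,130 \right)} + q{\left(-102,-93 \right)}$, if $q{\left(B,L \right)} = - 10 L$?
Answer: $1009$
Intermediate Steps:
$d{\left(P,t \right)} = -51 + t$
$d{\left(-139,130 \right)} + q{\left(-102,-93 \right)} = \left(-51 + 130\right) - -930 = 79 + 930 = 1009$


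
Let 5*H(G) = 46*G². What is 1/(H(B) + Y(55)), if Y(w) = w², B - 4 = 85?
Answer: 5/379491 ≈ 1.3176e-5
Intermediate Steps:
B = 89 (B = 4 + 85 = 89)
H(G) = 46*G²/5 (H(G) = (46*G²)/5 = 46*G²/5)
1/(H(B) + Y(55)) = 1/((46/5)*89² + 55²) = 1/((46/5)*7921 + 3025) = 1/(364366/5 + 3025) = 1/(379491/5) = 5/379491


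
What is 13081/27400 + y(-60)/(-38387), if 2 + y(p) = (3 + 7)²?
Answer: 499455147/1051803800 ≈ 0.47486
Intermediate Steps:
y(p) = 98 (y(p) = -2 + (3 + 7)² = -2 + 10² = -2 + 100 = 98)
13081/27400 + y(-60)/(-38387) = 13081/27400 + 98/(-38387) = 13081*(1/27400) + 98*(-1/38387) = 13081/27400 - 98/38387 = 499455147/1051803800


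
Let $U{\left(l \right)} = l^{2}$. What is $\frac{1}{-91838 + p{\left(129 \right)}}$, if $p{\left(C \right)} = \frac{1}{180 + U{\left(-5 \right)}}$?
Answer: $- \frac{205}{18826789} \approx -1.0889 \cdot 10^{-5}$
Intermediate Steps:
$p{\left(C \right)} = \frac{1}{205}$ ($p{\left(C \right)} = \frac{1}{180 + \left(-5\right)^{2}} = \frac{1}{180 + 25} = \frac{1}{205}$)
$\frac{1}{-91838 + p{\left(129 \right)}} = \frac{1}{-91838 + \frac{1}{205}} = \frac{1}{- \frac{18826789}{205}} = - \frac{205}{18826789}$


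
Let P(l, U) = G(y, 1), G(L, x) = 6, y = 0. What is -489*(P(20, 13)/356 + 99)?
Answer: -8618625/178 ≈ -48419.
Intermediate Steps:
P(l, U) = 6
-489*(P(20, 13)/356 + 99) = -489*(6/356 + 99) = -489*(6*(1/356) + 99) = -489*(3/178 + 99) = -489*17625/178 = -8618625/178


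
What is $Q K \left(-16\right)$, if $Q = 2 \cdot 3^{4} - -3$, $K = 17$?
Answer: $-44880$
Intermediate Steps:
$Q = 165$ ($Q = 2 \cdot 81 + \left(-2 + 5\right) = 162 + 3 = 165$)
$Q K \left(-16\right) = 165 \cdot 17 \left(-16\right) = 2805 \left(-16\right) = -44880$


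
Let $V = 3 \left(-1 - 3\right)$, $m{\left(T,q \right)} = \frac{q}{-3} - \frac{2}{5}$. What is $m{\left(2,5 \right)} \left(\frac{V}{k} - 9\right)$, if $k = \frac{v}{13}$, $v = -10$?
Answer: $- \frac{341}{25} \approx -13.64$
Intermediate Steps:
$m{\left(T,q \right)} = - \frac{2}{5} - \frac{q}{3}$ ($m{\left(T,q \right)} = q \left(- \frac{1}{3}\right) - \frac{2}{5} = - \frac{q}{3} - \frac{2}{5} = - \frac{2}{5} - \frac{q}{3}$)
$V = -12$ ($V = 3 \left(-4\right) = -12$)
$k = - \frac{10}{13} \approx -0.76923$
$m{\left(2,5 \right)} \left(\frac{V}{k} - 9\right) = \left(- \frac{2}{5} - \frac{5}{3}\right) \left(- \frac{12}{- \frac{10}{13}} - 9\right) = \left(- \frac{2}{5} - \frac{5}{3}\right) \left(\left(-12\right) \left(- \frac{13}{10}\right) - 9\right) = - \frac{31 \left(\frac{78}{5} - 9\right)}{15} = \left(- \frac{31}{15}\right) \frac{33}{5} = - \frac{341}{25}$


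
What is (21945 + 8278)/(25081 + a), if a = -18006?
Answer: 30223/7075 ≈ 4.2718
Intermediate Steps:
(21945 + 8278)/(25081 + a) = (21945 + 8278)/(25081 - 18006) = 30223/7075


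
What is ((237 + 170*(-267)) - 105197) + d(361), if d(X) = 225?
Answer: -150125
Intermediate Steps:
((237 + 170*(-267)) - 105197) + d(361) = ((237 + 170*(-267)) - 105197) + 225 = ((237 - 45390) - 105197) + 225 = (-45153 - 105197) + 225 = -150350 + 225 = -150125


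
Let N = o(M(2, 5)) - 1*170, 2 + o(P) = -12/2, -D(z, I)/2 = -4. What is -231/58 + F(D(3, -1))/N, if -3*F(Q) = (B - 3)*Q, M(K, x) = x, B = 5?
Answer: -61213/15486 ≈ -3.9528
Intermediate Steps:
D(z, I) = 8 (D(z, I) = -2*(-4) = 8)
F(Q) = -2*Q/3 (F(Q) = -(5 - 3)*Q/3 = -2*Q/3)
o(P) = -8 (o(P) = -2 - 12/2 = -2 - 12*½ = -2 - 6 = -8)
N = -178 (N = -8 - 1*170 = -8 - 170 = -178)
-231/58 + F(D(3, -1))/N = -231/58 - ⅔*8/(-178) = -231*1/58 - 16/3*(-1/178) = -231/58 + 8/267 = -61213/15486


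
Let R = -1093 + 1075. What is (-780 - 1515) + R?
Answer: -2313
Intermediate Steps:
R = -18
(-780 - 1515) + R = (-780 - 1515) - 18 = -2295 - 18 = -2313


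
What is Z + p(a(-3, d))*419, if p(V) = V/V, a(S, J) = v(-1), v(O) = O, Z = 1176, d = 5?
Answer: 1595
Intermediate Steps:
a(S, J) = -1
p(V) = 1
Z + p(a(-3, d))*419 = 1176 + 1*419 = 1176 + 419 = 1595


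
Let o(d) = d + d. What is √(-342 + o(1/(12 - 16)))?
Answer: I*√1370/2 ≈ 18.507*I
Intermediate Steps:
o(d) = 2*d
√(-342 + o(1/(12 - 16))) = √(-342 + 2/(12 - 16)) = √(-342 + 2/(-4)) = √(-342 + 2*(-¼)) = √(-342 - ½) = √(-685/2) = I*√1370/2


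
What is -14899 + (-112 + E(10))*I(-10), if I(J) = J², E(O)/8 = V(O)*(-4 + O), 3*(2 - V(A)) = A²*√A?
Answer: -16499 - 160000*√10 ≈ -5.2246e+5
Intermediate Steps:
V(A) = 2 - A^(5/2)/3 (V(A) = 2 - A²*√A/3 = 2 - A^(5/2)/3)
E(O) = 8*(-4 + O)*(2 - O^(5/2)/3) (E(O) = 8*((2 - O^(5/2)/3)*(-4 + O)) = 8*((-4 + O)*(2 - O^(5/2)/3)) = 8*(-4 + O)*(2 - O^(5/2)/3))
-14899 + (-112 + E(10))*I(-10) = -14899 + (-112 - 8*(-6 + 10^(5/2))*(-4 + 10)/3)*(-10)² = -14899 + (-112 - 8/3*(-6 + 100*√10)*6)*100 = -14899 + (-112 + (96 - 1600*√10))*100 = -14899 + (-16 - 1600*√10)*100 = -14899 + (-1600 - 160000*√10) = -16499 - 160000*√10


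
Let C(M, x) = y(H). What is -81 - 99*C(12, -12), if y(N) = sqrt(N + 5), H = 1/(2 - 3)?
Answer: -279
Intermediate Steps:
H = -1 (H = 1/(-1) = -1)
y(N) = sqrt(5 + N)
C(M, x) = 2 (C(M, x) = sqrt(5 - 1) = sqrt(4) = 2)
-81 - 99*C(12, -12) = -81 - 99*2 = -81 - 198 = -279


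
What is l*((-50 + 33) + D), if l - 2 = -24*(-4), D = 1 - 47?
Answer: -6174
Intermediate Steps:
D = -46
l = 98 (l = 2 - 24*(-4) = 2 + 96 = 98)
l*((-50 + 33) + D) = 98*((-50 + 33) - 46) = 98*(-17 - 46) = 98*(-63) = -6174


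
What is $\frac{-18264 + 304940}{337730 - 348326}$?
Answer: $- \frac{71669}{2649} \approx -27.055$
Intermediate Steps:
$\frac{-18264 + 304940}{337730 - 348326} = \frac{286676}{-10596} = 286676 \left(- \frac{1}{10596}\right) = - \frac{71669}{2649}$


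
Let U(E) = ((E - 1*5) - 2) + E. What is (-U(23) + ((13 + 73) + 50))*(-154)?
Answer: -14938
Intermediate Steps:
U(E) = -7 + 2*E (U(E) = ((E - 5) - 2) + E = ((-5 + E) - 2) + E = (-7 + E) + E = -7 + 2*E)
(-U(23) + ((13 + 73) + 50))*(-154) = (-(-7 + 2*23) + ((13 + 73) + 50))*(-154) = (-(-7 + 46) + (86 + 50))*(-154) = (-1*39 + 136)*(-154) = (-39 + 136)*(-154) = 97*(-154) = -14938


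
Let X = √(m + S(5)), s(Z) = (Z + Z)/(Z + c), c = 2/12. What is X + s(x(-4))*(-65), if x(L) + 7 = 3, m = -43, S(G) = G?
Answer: -3120/23 + I*√38 ≈ -135.65 + 6.1644*I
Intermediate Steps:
c = ⅙ (c = 2*(1/12) = ⅙ ≈ 0.16667)
x(L) = -4 (x(L) = -7 + 3 = -4)
s(Z) = 2*Z/(⅙ + Z) (s(Z) = (Z + Z)/(Z + ⅙) = (2*Z)/(⅙ + Z) = 2*Z/(⅙ + Z))
X = I*√38 (X = √(-43 + 5) = √(-38) = I*√38 ≈ 6.1644*I)
X + s(x(-4))*(-65) = I*√38 + (12*(-4)/(1 + 6*(-4)))*(-65) = I*√38 + (12*(-4)/(1 - 24))*(-65) = I*√38 + (12*(-4)/(-23))*(-65) = I*√38 + (12*(-4)*(-1/23))*(-65) = I*√38 + (48/23)*(-65) = I*√38 - 3120/23 = -3120/23 + I*√38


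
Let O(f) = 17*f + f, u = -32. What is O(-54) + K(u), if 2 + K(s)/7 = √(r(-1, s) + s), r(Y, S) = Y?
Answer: -986 + 7*I*√33 ≈ -986.0 + 40.212*I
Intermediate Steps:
O(f) = 18*f
K(s) = -14 + 7*√(-1 + s)
O(-54) + K(u) = 18*(-54) + (-14 + 7*√(-1 - 32)) = -972 + (-14 + 7*√(-33)) = -972 + (-14 + 7*(I*√33)) = -972 + (-14 + 7*I*√33) = -986 + 7*I*√33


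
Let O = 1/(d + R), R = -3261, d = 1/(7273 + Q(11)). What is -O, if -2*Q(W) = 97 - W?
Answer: 7230/23577029 ≈ 0.00030665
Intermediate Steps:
Q(W) = -97/2 + W/2 (Q(W) = -(97 - W)/2 = -97/2 + W/2)
d = 1/7230 (d = 1/(7273 + (-97/2 + (1/2)*11)) = 1/(7273 + (-97/2 + 11/2)) = 1/(7273 - 43) = 1/7230 ≈ 0.00013831)
O = -7230/23577029 (O = 1/(1/7230 - 3261) = 1/(-23577029/7230) = -7230/23577029 ≈ -0.00030665)
-O = -1*(-7230/23577029) = 7230/23577029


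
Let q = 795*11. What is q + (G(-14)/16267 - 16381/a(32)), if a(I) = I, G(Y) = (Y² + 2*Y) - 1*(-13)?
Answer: 4285693345/520544 ≈ 8233.1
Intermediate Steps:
q = 8745
G(Y) = 13 + Y² + 2*Y (G(Y) = (Y² + 2*Y) + 13 = 13 + Y² + 2*Y)
q + (G(-14)/16267 - 16381/a(32)) = 8745 + ((13 + (-14)² + 2*(-14))/16267 - 16381/32) = 8745 + ((13 + 196 - 28)*(1/16267) - 16381*1/32) = 8745 + (181*(1/16267) - 16381/32) = 8745 + (181/16267 - 16381/32) = 8745 - 266463935/520544 = 4285693345/520544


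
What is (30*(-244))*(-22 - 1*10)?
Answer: 234240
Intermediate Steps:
(30*(-244))*(-22 - 1*10) = -7320*(-22 - 10) = -7320*(-32) = 234240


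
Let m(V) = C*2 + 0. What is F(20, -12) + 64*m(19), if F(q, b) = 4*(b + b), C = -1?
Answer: -224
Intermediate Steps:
m(V) = -2 (m(V) = -1*2 + 0 = -2 + 0 = -2)
F(q, b) = 8*b (F(q, b) = 4*(2*b) = 8*b)
F(20, -12) + 64*m(19) = 8*(-12) + 64*(-2) = -96 - 128 = -224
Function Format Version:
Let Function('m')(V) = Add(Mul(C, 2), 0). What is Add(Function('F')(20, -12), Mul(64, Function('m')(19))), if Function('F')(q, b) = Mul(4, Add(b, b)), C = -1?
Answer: -224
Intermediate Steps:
Function('m')(V) = -2 (Function('m')(V) = Add(Mul(-1, 2), 0) = Add(-2, 0) = -2)
Function('F')(q, b) = Mul(8, b) (Function('F')(q, b) = Mul(4, Mul(2, b)) = Mul(8, b))
Add(Function('F')(20, -12), Mul(64, Function('m')(19))) = Add(Mul(8, -12), Mul(64, -2)) = Add(-96, -128) = -224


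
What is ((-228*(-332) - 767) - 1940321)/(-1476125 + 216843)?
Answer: 932696/629641 ≈ 1.4813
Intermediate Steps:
((-228*(-332) - 767) - 1940321)/(-1476125 + 216843) = ((75696 - 767) - 1940321)/(-1259282) = (74929 - 1940321)*(-1/1259282) = -1865392*(-1/1259282) = 932696/629641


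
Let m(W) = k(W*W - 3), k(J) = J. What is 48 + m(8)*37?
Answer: 2305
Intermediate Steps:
m(W) = -3 + W² (m(W) = W*W - 3 = W² - 3 = -3 + W²)
48 + m(8)*37 = 48 + (-3 + 8²)*37 = 48 + (-3 + 64)*37 = 48 + 61*37 = 48 + 2257 = 2305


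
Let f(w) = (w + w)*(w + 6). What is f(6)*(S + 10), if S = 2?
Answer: 1728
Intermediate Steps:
f(w) = 2*w*(6 + w) (f(w) = (2*w)*(6 + w) = 2*w*(6 + w))
f(6)*(S + 10) = (2*6*(6 + 6))*(2 + 10) = (2*6*12)*12 = 144*12 = 1728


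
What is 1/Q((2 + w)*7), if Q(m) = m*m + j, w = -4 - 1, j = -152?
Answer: 1/289 ≈ 0.0034602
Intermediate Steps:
w = -5
Q(m) = -152 + m² (Q(m) = m*m - 152 = m² - 152 = -152 + m²)
1/Q((2 + w)*7) = 1/(-152 + ((2 - 5)*7)²) = 1/(-152 + (-3*7)²) = 1/(-152 + (-21)²) = 1/(-152 + 441) = 1/289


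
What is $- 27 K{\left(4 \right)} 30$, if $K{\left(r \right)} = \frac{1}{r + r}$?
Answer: $- \frac{405}{4} \approx -101.25$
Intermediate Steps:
$K{\left(r \right)} = \frac{1}{2 r}$
$- 27 K{\left(4 \right)} 30 = - 27 \frac{1}{2 \cdot 4} \cdot 30 = - 27 \cdot \frac{1}{2} \cdot \frac{1}{4} \cdot 30 = \left(-27\right) \frac{1}{8} \cdot 30 = \left(- \frac{27}{8}\right) 30 = - \frac{405}{4}$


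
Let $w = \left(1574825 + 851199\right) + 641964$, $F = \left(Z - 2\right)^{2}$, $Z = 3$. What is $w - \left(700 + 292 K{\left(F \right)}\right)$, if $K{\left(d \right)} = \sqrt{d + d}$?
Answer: $3067288 - 292 \sqrt{2} \approx 3.0669 \cdot 10^{6}$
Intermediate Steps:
$F = 1$ ($F = \left(3 - 2\right)^{2} = 1^{2} = 1$)
$K{\left(d \right)} = \sqrt{2} \sqrt{d}$ ($K{\left(d \right)} = \sqrt{2 d} = \sqrt{2} \sqrt{d}$)
$w = 3067988$ ($w = 2426024 + 641964 = 3067988$)
$w - \left(700 + 292 K{\left(F \right)}\right) = 3067988 - \left(700 + 292 \sqrt{2} \sqrt{1}\right) = 3067988 - \left(700 + 292 \sqrt{2} \cdot 1\right) = 3067988 - \left(700 + 292 \sqrt{2}\right) = 3067288 - 292 \sqrt{2}$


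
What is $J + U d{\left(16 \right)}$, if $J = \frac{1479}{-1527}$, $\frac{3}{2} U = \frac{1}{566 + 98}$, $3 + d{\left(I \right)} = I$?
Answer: $- \frac{484411}{506964} \approx -0.95551$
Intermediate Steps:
$d{\left(I \right)} = -3 + I$
$U = \frac{1}{996}$ ($U = \frac{2}{3 \left(566 + 98\right)} = \frac{2}{3 \cdot 664} = \frac{2}{3} \cdot \frac{1}{664} = \frac{1}{996} \approx 0.001004$)
$J = - \frac{493}{509}$ ($J = 1479 \left(- \frac{1}{1527}\right) = - \frac{493}{509} \approx -0.96857$)
$J + U d{\left(16 \right)} = - \frac{493}{509} + \frac{-3 + 16}{996} = - \frac{493}{509} + \frac{1}{996} \cdot 13 = - \frac{493}{509} + \frac{13}{996} = - \frac{484411}{506964}$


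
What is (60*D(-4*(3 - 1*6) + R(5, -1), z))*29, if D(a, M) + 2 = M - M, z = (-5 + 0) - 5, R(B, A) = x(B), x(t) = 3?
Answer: -3480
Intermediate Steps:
R(B, A) = 3
z = -10 (z = -5 - 5 = -10)
D(a, M) = -2 (D(a, M) = -2 + (M - M) = -2 + 0 = -2)
(60*D(-4*(3 - 1*6) + R(5, -1), z))*29 = (60*(-2))*29 = -120*29 = -3480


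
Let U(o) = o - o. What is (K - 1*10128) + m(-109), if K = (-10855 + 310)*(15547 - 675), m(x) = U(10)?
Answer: -156835368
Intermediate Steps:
U(o) = 0
m(x) = 0
K = -156825240 (K = -10545*14872 = -156825240)
(K - 1*10128) + m(-109) = (-156825240 - 1*10128) + 0 = (-156825240 - 10128) + 0 = -156835368 + 0 = -156835368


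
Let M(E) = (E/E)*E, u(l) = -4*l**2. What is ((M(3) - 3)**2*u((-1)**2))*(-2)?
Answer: 0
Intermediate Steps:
M(E) = E (M(E) = 1*E = E)
((M(3) - 3)**2*u((-1)**2))*(-2) = ((3 - 3)**2*(-4*((-1)**2)**2))*(-2) = (0**2*(-4*1**2))*(-2) = (0*(-4*1))*(-2) = (0*(-4))*(-2) = 0*(-2) = 0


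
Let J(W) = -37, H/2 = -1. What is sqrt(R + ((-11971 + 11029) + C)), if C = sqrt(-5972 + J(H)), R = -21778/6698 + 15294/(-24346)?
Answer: sqrt(-1572032077441564718 + 1661979027460129*I*sqrt(6009))/40767377 ≈ 1.2592 + 30.781*I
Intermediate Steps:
H = -2 (H = 2*(-1) = -2)
R = -158161600/40767377 (R = -21778*1/6698 + 15294*(-1/24346) = -10889/3349 - 7647/12173 = -158161600/40767377 ≈ -3.8796)
C = I*sqrt(6009) (C = sqrt(-5972 - 37) = sqrt(-6009) = I*sqrt(6009) ≈ 77.518*I)
sqrt(R + ((-11971 + 11029) + C)) = sqrt(-158161600/40767377 + ((-11971 + 11029) + I*sqrt(6009))) = sqrt(-158161600/40767377 + (-942 + I*sqrt(6009))) = sqrt(-38561030734/40767377 + I*sqrt(6009))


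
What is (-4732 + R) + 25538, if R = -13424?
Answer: 7382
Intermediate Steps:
(-4732 + R) + 25538 = (-4732 - 13424) + 25538 = -18156 + 25538 = 7382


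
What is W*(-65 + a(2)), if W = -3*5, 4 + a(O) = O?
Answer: 1005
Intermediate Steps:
a(O) = -4 + O
W = -15
W*(-65 + a(2)) = -15*(-65 + (-4 + 2)) = -15*(-65 - 2) = -15*(-67) = 1005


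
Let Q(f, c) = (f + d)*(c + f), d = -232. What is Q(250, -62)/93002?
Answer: 1692/46501 ≈ 0.036386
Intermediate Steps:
Q(f, c) = (-232 + f)*(c + f) (Q(f, c) = (f - 232)*(c + f) = (-232 + f)*(c + f))
Q(250, -62)/93002 = (250² - 232*(-62) - 232*250 - 62*250)/93002 = (62500 + 14384 - 58000 - 15500)*(1/93002) = 3384*(1/93002) = 1692/46501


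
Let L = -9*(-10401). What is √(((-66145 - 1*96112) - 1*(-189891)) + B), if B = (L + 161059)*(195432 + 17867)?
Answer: 3*√6035606374 ≈ 2.3307e+5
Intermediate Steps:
L = 93609
B = 54320429732 (B = (93609 + 161059)*(195432 + 17867) = 254668*213299 = 54320429732)
√(((-66145 - 1*96112) - 1*(-189891)) + B) = √(((-66145 - 1*96112) - 1*(-189891)) + 54320429732) = √(((-66145 - 96112) + 189891) + 54320429732) = √((-162257 + 189891) + 54320429732) = √(27634 + 54320429732) = √54320457366 = 3*√6035606374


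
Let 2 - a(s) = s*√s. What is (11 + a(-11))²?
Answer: -1162 + 286*I*√11 ≈ -1162.0 + 948.55*I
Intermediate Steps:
a(s) = 2 - s^(3/2) (a(s) = 2 - s*√s = 2 - s^(3/2))
(11 + a(-11))² = (11 + (2 - (-11)^(3/2)))² = (11 + (2 - (-11)*I*√11))² = (11 + (2 + 11*I*√11))² = (13 + 11*I*√11)²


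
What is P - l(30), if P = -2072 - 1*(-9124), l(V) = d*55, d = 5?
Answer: 6777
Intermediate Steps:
l(V) = 275 (l(V) = 5*55 = 275)
P = 7052 (P = -2072 + 9124 = 7052)
P - l(30) = 7052 - 1*275 = 7052 - 275 = 6777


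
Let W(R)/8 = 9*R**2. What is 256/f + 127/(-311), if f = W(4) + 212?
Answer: -23403/106051 ≈ -0.22068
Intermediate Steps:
W(R) = 72*R**2 (W(R) = 8*(9*R**2) = 72*R**2)
f = 1364 (f = 72*4**2 + 212 = 72*16 + 212 = 1152 + 212 = 1364)
256/f + 127/(-311) = 256/1364 + 127/(-311) = 256*(1/1364) + 127*(-1/311) = 64/341 - 127/311 = -23403/106051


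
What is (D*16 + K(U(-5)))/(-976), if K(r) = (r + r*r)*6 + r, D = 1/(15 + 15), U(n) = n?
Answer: -1733/14640 ≈ -0.11837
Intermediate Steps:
D = 1/30 ≈ 0.033333
K(r) = 6*r² + 7*r (K(r) = (r + r²)*6 + r = (6*r + 6*r²) + r = 6*r² + 7*r)
(D*16 + K(U(-5)))/(-976) = ((1/30)*16 - 5*(7 + 6*(-5)))/(-976) = (8/15 - 5*(7 - 30))*(-1/976) = (8/15 - 5*(-23))*(-1/976) = (8/15 + 115)*(-1/976) = (1733/15)*(-1/976) = -1733/14640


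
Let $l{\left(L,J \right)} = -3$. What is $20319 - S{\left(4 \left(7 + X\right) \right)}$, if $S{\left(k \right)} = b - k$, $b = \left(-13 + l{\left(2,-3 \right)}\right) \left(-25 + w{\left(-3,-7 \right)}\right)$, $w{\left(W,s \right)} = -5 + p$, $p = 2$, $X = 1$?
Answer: $19903$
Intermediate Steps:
$w{\left(W,s \right)} = -3$ ($w{\left(W,s \right)} = -5 + 2 = -3$)
$b = 448$ ($b = \left(-13 - 3\right) \left(-25 - 3\right) = \left(-16\right) \left(-28\right) = 448$)
$S{\left(k \right)} = 448 - k$
$20319 - S{\left(4 \left(7 + X\right) \right)} = 20319 - \left(448 - 4 \left(7 + 1\right)\right) = 20319 - \left(448 - 4 \cdot 8\right) = 20319 - \left(448 - 32\right) = 20319 - 416 = 19903$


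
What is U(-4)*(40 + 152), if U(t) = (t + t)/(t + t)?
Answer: 192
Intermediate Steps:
U(t) = 1 (U(t) = (2*t)/((2*t)) = (2*t)*(1/(2*t)) = 1)
U(-4)*(40 + 152) = 1*(40 + 152) = 1*192 = 192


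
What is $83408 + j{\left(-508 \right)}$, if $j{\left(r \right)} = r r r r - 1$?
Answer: $66597111503$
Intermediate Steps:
$j{\left(r \right)} = -1 + r^{4}$ ($j{\left(r \right)} = r^{2} r^{2} - 1 = r^{4} - 1 = -1 + r^{4}$)
$83408 + j{\left(-508 \right)} = 83408 - \left(1 - \left(-508\right)^{4}\right) = 83408 + \left(-1 + 66597028096\right) = 83408 + 66597028095 = 66597111503$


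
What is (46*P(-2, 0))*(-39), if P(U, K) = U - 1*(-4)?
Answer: -3588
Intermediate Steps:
P(U, K) = 4 + U (P(U, K) = U + 4 = 4 + U)
(46*P(-2, 0))*(-39) = (46*(4 - 2))*(-39) = (46*2)*(-39) = 92*(-39) = -3588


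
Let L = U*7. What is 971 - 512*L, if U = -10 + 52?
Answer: -149557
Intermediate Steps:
U = 42
L = 294 (L = 42*7 = 294)
971 - 512*L = 971 - 512*294 = 971 - 150528 = -149557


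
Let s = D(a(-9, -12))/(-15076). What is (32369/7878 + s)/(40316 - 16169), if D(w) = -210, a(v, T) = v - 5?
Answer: 61206178/358488559377 ≈ 0.00017073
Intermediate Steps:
a(v, T) = -5 + v
s = 105/7538 (s = -210/(-15076) = -210*(-1/15076) = 105/7538 ≈ 0.013929)
(32369/7878 + s)/(40316 - 16169) = (32369/7878 + 105/7538)/(40316 - 16169) = (32369*(1/7878) + 105/7538)/24147 = (32369/7878 + 105/7538)*(1/24147) = (61206178/14846091)*(1/24147) = 61206178/358488559377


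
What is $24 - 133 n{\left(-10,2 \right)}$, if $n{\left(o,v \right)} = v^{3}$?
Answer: $-1040$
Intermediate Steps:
$24 - 133 n{\left(-10,2 \right)} = 24 - 133 \cdot 2^{3} = 24 - 1064 = -1040$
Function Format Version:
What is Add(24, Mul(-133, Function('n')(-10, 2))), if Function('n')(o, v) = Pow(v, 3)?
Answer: -1040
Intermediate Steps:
Add(24, Mul(-133, Function('n')(-10, 2))) = Add(24, Mul(-133, Pow(2, 3))) = Add(24, Mul(-133, 8)) = Add(24, -1064) = -1040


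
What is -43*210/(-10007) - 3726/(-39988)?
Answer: 199188861/200079958 ≈ 0.99555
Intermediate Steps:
-43*210/(-10007) - 3726/(-39988) = -9030*(-1/10007) - 3726*(-1/39988) = 9030/10007 + 1863/19994 = 199188861/200079958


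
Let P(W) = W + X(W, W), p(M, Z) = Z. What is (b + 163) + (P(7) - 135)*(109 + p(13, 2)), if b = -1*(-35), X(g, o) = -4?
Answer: -14454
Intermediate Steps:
P(W) = -4 + W (P(W) = W - 4 = -4 + W)
b = 35
(b + 163) + (P(7) - 135)*(109 + p(13, 2)) = (35 + 163) + ((-4 + 7) - 135)*(109 + 2) = 198 + (3 - 135)*111 = 198 - 132*111 = 198 - 14652 = -14454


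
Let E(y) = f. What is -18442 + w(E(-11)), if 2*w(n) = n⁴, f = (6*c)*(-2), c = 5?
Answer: 6461558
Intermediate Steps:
f = -60 (f = (6*5)*(-2) = 30*(-2) = -60)
E(y) = -60
w(n) = n⁴/2
-18442 + w(E(-11)) = -18442 + (½)*(-60)⁴ = -18442 + (½)*12960000 = -18442 + 6480000 = 6461558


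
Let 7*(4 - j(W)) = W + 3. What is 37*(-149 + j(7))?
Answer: -37925/7 ≈ -5417.9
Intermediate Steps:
j(W) = 25/7 - W/7 (j(W) = 4 - (W + 3)/7 = 4 - (3 + W)/7 = 4 + (-3/7 - W/7) = 25/7 - W/7)
37*(-149 + j(7)) = 37*(-149 + (25/7 - 1/7*7)) = 37*(-149 + (25/7 - 1)) = 37*(-149 + 18/7) = 37*(-1025/7) = -37925/7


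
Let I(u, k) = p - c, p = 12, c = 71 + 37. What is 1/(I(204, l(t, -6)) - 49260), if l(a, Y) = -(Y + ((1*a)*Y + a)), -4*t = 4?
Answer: -1/49356 ≈ -2.0261e-5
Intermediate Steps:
t = -1 (t = -1/4*4 = -1)
l(a, Y) = -Y - a - Y*a (l(a, Y) = -(Y + (a*Y + a)) = -(Y + (Y*a + a)) = -(Y + (a + Y*a)) = -(Y + a + Y*a) = -Y - a - Y*a)
c = 108
I(u, k) = -96 (I(u, k) = 12 - 1*108 = 12 - 108 = -96)
1/(I(204, l(t, -6)) - 49260) = 1/(-96 - 49260) = 1/(-49356) = -1/49356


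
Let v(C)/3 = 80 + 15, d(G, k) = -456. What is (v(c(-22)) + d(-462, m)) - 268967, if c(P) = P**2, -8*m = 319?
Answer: -269138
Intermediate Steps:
m = -319/8 (m = -1/8*319 = -319/8 ≈ -39.875)
v(C) = 285 (v(C) = 3*(80 + 15) = 3*95 = 285)
(v(c(-22)) + d(-462, m)) - 268967 = (285 - 456) - 268967 = -171 - 268967 = -269138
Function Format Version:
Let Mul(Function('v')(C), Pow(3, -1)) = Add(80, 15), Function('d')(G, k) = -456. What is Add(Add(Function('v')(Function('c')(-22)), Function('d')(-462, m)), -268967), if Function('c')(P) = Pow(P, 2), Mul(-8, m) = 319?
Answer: -269138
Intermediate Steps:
m = Rational(-319, 8) (m = Mul(Rational(-1, 8), 319) = Rational(-319, 8) ≈ -39.875)
Function('v')(C) = 285 (Function('v')(C) = Mul(3, Add(80, 15)) = Mul(3, 95) = 285)
Add(Add(Function('v')(Function('c')(-22)), Function('d')(-462, m)), -268967) = Add(Add(285, -456), -268967) = Add(-171, -268967) = -269138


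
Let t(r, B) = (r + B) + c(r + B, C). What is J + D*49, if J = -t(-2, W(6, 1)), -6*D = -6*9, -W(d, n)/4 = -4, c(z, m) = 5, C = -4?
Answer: 422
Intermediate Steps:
W(d, n) = 16 (W(d, n) = -4*(-4) = 16)
t(r, B) = 5 + B + r (t(r, B) = (r + B) + 5 = (B + r) + 5 = 5 + B + r)
D = 9 (D = -(-1)*9 = -1/6*(-54) = 9)
J = -19 (J = -(5 + 16 - 2) = -1*19 = -19)
J + D*49 = -19 + 9*49 = -19 + 441 = 422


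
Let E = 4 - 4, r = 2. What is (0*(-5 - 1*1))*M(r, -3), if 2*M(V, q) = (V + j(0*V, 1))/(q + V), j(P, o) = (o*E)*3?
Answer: 0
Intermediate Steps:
E = 0
j(P, o) = 0 (j(P, o) = (o*0)*3 = 0*3 = 0)
M(V, q) = V/(2*(V + q)) (M(V, q) = ((V + 0)/(q + V))/2 = (V/(V + q))/2 = V/(2*(V + q)))
(0*(-5 - 1*1))*M(r, -3) = (0*(-5 - 1*1))*((½)*2/(2 - 3)) = (0*(-5 - 1))*((½)*2/(-1)) = (0*(-6))*((½)*2*(-1)) = 0*(-1) = 0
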